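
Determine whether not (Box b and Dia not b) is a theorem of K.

Valid in K

Tableau for the negation Box b and Dia not b:
1. Box b and Dia not b, u
2. Box b, u
3. Dia not b, u
4. not b, v
5. b, v
Accessibility: uRv
Branch closes: b and not b both at v.
All branches of the negation close; one closing branch shown above.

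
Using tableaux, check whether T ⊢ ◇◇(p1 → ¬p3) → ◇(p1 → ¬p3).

Tableau for the negation ¬(◇◇(p1 → ¬p3) → ◇(p1 → ¬p3)):
1. ¬(◇◇(p1 → ¬p3) → ◇(p1 → ¬p3)), w0
2. ◇◇(p1 → ¬p3), w0   [¬→-rule on 1]
3. ¬◇(p1 → ¬p3), w0   [¬→-rule on 1]
4. ¬(p1 → ¬p3), w0   [¬◇-rule on 3 via w0Rw0]
5. p1, w0   [¬→-rule on 4]
6. p3, w0   [¬→-rule on 4]
7. ◇(p1 → ¬p3), w1   [◇-rule on 2: fresh world w1, w0Rw1]
8. ¬(p1 → ¬p3), w1   [¬◇-rule on 3 via w0Rw1]
9. p1, w1   [¬→-rule on 8]
10. p3, w1   [¬→-rule on 8]
11. p1 → ¬p3, w2   [◇-rule on 7: fresh world w2, w1Rw2]
12. ¬p3, w2   [→-rule on 11 (branches; this branch)]
Accessibility: w0Rw0, w0Rw1, w1Rw1, w1Rw2, w2Rw2
The negation has an open branch (countermodel exists).

No, not valid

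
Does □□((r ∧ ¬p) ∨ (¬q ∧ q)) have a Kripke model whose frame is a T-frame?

Satisfiable (open branch found)

1. □□((r ∧ ¬p) ∨ (¬q ∧ q)), 0
2. □((r ∧ ¬p) ∨ (¬q ∧ q)), 0
3. (r ∧ ¬p) ∨ (¬q ∧ q), 0
4. r ∧ ¬p, 0
5. r, 0
6. ¬p, 0
Accessibility: 0R0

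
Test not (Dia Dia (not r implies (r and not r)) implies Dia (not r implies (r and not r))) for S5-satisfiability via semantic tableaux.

No, unsatisfiable

1. not (Dia Dia (not r implies (r and not r)) implies Dia (not r implies (r and not r))), 0
2. Dia Dia (not r implies (r and not r)), 0
3. not Dia (not r implies (r and not r)), 0
4. not (not r implies (r and not r)), 0
5. not r, 0
6. not (r and not r), 0
7. Dia (not r implies (r and not r)), 1
8. not (not r implies (r and not r)), 1
9. not r, 1
10. not (r and not r), 1
11. not r implies (r and not r), 2
12. not (not r implies (r and not r)), 2
13. not r, 2
14. not (r and not r), 2
15. r and not r, 2
16. r, 2
Accessibility: 0R0, 0R1, 0R2, 1R0, 1R1, 1R2, 2R0, 2R1, 2R2
Branch closes: r and not r both at 2.
(One branch shown.) All branches close.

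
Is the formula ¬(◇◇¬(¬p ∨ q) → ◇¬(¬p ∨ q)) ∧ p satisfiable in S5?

No, unsatisfiable

1. ¬(◇◇¬(¬p ∨ q) → ◇¬(¬p ∨ q)) ∧ p, w0
2. ¬(◇◇¬(¬p ∨ q) → ◇¬(¬p ∨ q)), w0   [∧-rule on 1]
3. p, w0   [∧-rule on 1]
4. ◇◇¬(¬p ∨ q), w0   [¬→-rule on 2]
5. ¬◇¬(¬p ∨ q), w0   [¬→-rule on 2]
6. ¬p ∨ q, w0   [¬◇-rule on 5 via w0Rw0]
7. q, w0   [∨-rule on 6 (branches; this branch)]
8. ◇¬(¬p ∨ q), w1   [◇-rule on 4: fresh world w1, w0Rw1]
9. ¬p ∨ q, w1   [¬◇-rule on 5 via w0Rw1]
10. q, w1   [∨-rule on 9 (branches; this branch)]
11. ¬(¬p ∨ q), w2   [◇-rule on 8: fresh world w2, w1Rw2]
12. p, w2   [¬∨-rule on 11]
13. ¬q, w2   [¬∨-rule on 11]
14. ¬p ∨ q, w2   [¬◇-rule on 5 via w0Rw2]
15. q, w2   [∨-rule on 14 (branches; this branch)]
Accessibility: w0Rw0, w0Rw1, w0Rw2, w1Rw0, w1Rw1, w1Rw2, w2Rw0, w2Rw1, w2Rw2
Branch closes: q and ¬q both at w2.
Every branch closes; the branch above is one of them.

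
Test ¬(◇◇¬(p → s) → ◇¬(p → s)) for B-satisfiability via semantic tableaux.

Satisfiable (open branch found)

1. ¬(◇◇¬(p → s) → ◇¬(p → s)), 0
2. ◇◇¬(p → s), 0   [¬→-rule on 1]
3. ¬◇¬(p → s), 0   [¬→-rule on 1]
4. p → s, 0   [¬◇-rule on 3 via 0R0]
5. s, 0   [→-rule on 4 (branches; this branch)]
6. ◇¬(p → s), 1   [◇-rule on 2: fresh world 1, 0R1]
7. p → s, 1   [¬◇-rule on 3 via 0R1]
8. s, 1   [→-rule on 7 (branches; this branch)]
9. ¬(p → s), 2   [◇-rule on 6: fresh world 2, 1R2]
10. p, 2   [¬→-rule on 9]
11. ¬s, 2   [¬→-rule on 9]
Accessibility: 0R0, 0R1, 1R0, 1R1, 1R2, 2R1, 2R2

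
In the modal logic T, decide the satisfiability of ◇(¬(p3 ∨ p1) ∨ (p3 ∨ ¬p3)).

Satisfiable

1. ◇(¬(p3 ∨ p1) ∨ (p3 ∨ ¬p3)), u
2. ¬(p3 ∨ p1) ∨ (p3 ∨ ¬p3), v
3. p3 ∨ ¬p3, v
4. ¬p3, v
Accessibility: uRu, uRv, vRv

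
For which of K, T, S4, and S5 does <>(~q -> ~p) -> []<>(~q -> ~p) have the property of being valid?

S5-tableau for the negation ~(<>(~q -> ~p) -> []<>(~q -> ~p)):
1. ~(<>(~q -> ~p) -> []<>(~q -> ~p)), w0
2. <>(~q -> ~p), w0
3. ~[]<>(~q -> ~p), w0
4. ~q -> ~p, w1
5. ~p, w1
6. ~<>(~q -> ~p), w2
7. ~(~q -> ~p), w0
8. ~q, w0
9. p, w0
10. ~(~q -> ~p), w1
11. ~q, w1
12. p, w1
Accessibility: w0Rw0, w0Rw1, w0Rw2, w1Rw0, w1Rw1, w1Rw2, w2Rw0, w2Rw1, w2Rw2
Branch closes: p and ~p both at w1.
Every branch closes (one shown): valid in S5.
S4-tableau for the negation ~(<>(~q -> ~p) -> []<>(~q -> ~p)):
1. ~(<>(~q -> ~p) -> []<>(~q -> ~p)), w0
2. <>(~q -> ~p), w0
3. ~[]<>(~q -> ~p), w0
4. ~q -> ~p, w1
5. ~p, w1
6. ~<>(~q -> ~p), w2
7. ~(~q -> ~p), w2
8. ~q, w2
9. p, w2
Accessibility: w0Rw0, w0Rw1, w0Rw2, w1Rw1, w2Rw2
Complete open branch: countermodel on an S4-frame, so not valid in S4, nor in K, T (the same frame is also a K-frame and a T-frame).

S5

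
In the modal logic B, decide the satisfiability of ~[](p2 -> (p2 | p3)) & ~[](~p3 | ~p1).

Unsatisfiable (every branch closes)

1. ~[](p2 -> (p2 | p3)) & ~[](~p3 | ~p1), w0
2. ~[](p2 -> (p2 | p3)), w0
3. ~[](~p3 | ~p1), w0
4. ~(p2 -> (p2 | p3)), w1
5. p2, w1
6. ~(p2 | p3), w1
7. ~p2, w1
8. ~p3, w1
Accessibility: w0Rw0, w0Rw1, w1Rw0, w1Rw1
Branch closes: p2 and ~p2 both at w1.
Every branch closes; the branch above is one of them.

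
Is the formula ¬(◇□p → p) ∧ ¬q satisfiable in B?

Unsatisfiable

1. ¬(◇□p → p) ∧ ¬q, 0
2. ¬(◇□p → p), 0   [∧-rule on 1]
3. ¬q, 0   [∧-rule on 1]
4. ◇□p, 0   [¬→-rule on 2]
5. ¬p, 0   [¬→-rule on 2]
6. □p, 1   [◇-rule on 4: fresh world 1, 0R1]
7. p, 0   [□-rule on 6 via 1R0]
Accessibility: 0R0, 0R1, 1R0, 1R1
Branch closes: p and ¬p both at 0.
All branches of the tableau close; one closing branch shown above.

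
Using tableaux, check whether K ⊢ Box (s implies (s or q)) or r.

Valid

Tableau for the negation not (Box (s implies (s or q)) or r):
1. not (Box (s implies (s or q)) or r), w0
2. not Box (s implies (s or q)), w0
3. not r, w0
4. not (s implies (s or q)), w1
5. s, w1
6. not (s or q), w1
7. not s, w1
8. not q, w1
Accessibility: w0Rw1
Branch closes: s and not s both at w1.
Every branch of the negation's tableau closes; the branch above is one of them.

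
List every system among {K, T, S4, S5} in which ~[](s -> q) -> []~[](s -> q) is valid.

S4-tableau for the negation ~(~[](s -> q) -> []~[](s -> q)):
1. ~(~[](s -> q) -> []~[](s -> q)), w0
2. ~[](s -> q), w0
3. ~[]~[](s -> q), w0
4. ~(s -> q), w1
5. s, w1
6. ~q, w1
7. [](s -> q), w2
8. s -> q, w2
9. q, w2
Accessibility: w0Rw0, w0Rw1, w0Rw2, w1Rw1, w2Rw2
Complete open branch: countermodel on an S4-frame, so not valid in S4, nor in K, T (the same frame is also a K-frame and a T-frame).
S5-tableau for the negation ~(~[](s -> q) -> []~[](s -> q)):
1. ~(~[](s -> q) -> []~[](s -> q)), w0
2. ~[](s -> q), w0
3. ~[]~[](s -> q), w0
4. ~(s -> q), w1
5. s, w1
6. ~q, w1
7. [](s -> q), w2
8. s -> q, w0
9. s -> q, w1
10. s -> q, w2
11. q, w0
12. q, w1
Accessibility: w0Rw0, w0Rw1, w0Rw2, w1Rw0, w1Rw1, w1Rw2, w2Rw0, w2Rw1, w2Rw2
Branch closes: q and ~q both at w1.
Every branch closes (one shown): valid in S5.

S5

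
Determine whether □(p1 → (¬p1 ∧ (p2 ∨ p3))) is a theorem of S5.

Tableau for the negation ¬□(p1 → (¬p1 ∧ (p2 ∨ p3))):
1. ¬□(p1 → (¬p1 ∧ (p2 ∨ p3))), w0
2. ¬(p1 → (¬p1 ∧ (p2 ∨ p3))), w1   [¬□-rule on 1: fresh world w1, w0Rw1]
3. p1, w1   [¬→-rule on 2]
4. ¬(¬p1 ∧ (p2 ∨ p3)), w1   [¬→-rule on 2]
5. ¬(p2 ∨ p3), w1   [¬∧-rule on 4 (branches; this branch)]
6. ¬p2, w1   [¬∨-rule on 5]
7. ¬p3, w1   [¬∨-rule on 5]
Accessibility: w0Rw0, w0Rw1, w1Rw0, w1Rw1
The negation has an open branch (countermodel exists).

Not valid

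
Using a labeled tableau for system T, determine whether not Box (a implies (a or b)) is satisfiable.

1. not Box (a implies (a or b)), 0
2. not (a implies (a or b)), 1   [neg-Box-rule on 1: fresh world 1, 0R1]
3. a, 1   [neg-implies-rule on 2]
4. not (a or b), 1   [neg-implies-rule on 2]
5. not a, 1   [neg-or-rule on 4]
6. not b, 1   [neg-or-rule on 4]
Accessibility: 0R0, 0R1, 1R1
Branch closes: a and not a both at 1.
(One branch shown.) All branches close.

Unsatisfiable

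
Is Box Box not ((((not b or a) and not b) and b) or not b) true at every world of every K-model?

Tableau for the negation not Box Box not ((((not b or a) and not b) and b) or not b):
1. not Box Box not ((((not b or a) and not b) and b) or not b), w0
2. not Box not ((((not b or a) and not b) and b) or not b), w1   [neg-Box-rule on 1: fresh world w1, w0Rw1]
3. (((not b or a) and not b) and b) or not b, w2   [neg-Box-rule on 2: fresh world w2, w1Rw2]
4. not b, w2   [or-rule on 3 (branches; this branch)]
Accessibility: w0Rw1, w1Rw2
The negation has an open branch (countermodel exists).

Invalid (countermodel exists)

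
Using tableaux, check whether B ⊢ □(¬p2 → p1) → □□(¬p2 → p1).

Not valid

Tableau for the negation ¬(□(¬p2 → p1) → □□(¬p2 → p1)):
1. ¬(□(¬p2 → p1) → □□(¬p2 → p1)), u
2. □(¬p2 → p1), u
3. ¬□□(¬p2 → p1), u
4. ¬p2 → p1, u
5. p1, u
6. ¬□(¬p2 → p1), v
7. ¬p2 → p1, v
8. p1, v
9. ¬(¬p2 → p1), w
10. ¬p2, w
11. ¬p1, w
Accessibility: uRu, uRv, vRu, vRv, vRw, wRv, wRw
The negation has an open branch (countermodel exists).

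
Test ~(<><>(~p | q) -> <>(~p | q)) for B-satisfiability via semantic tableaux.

Satisfiable (open branch found)

1. ~(<><>(~p | q) -> <>(~p | q)), 0
2. <><>(~p | q), 0   [~->-rule on 1]
3. ~<>(~p | q), 0   [~->-rule on 1]
4. ~(~p | q), 0   [~<>-rule on 3 via 0R0]
5. p, 0   [~|-rule on 4]
6. ~q, 0   [~|-rule on 4]
7. <>(~p | q), 1   [<>-rule on 2: fresh world 1, 0R1]
8. ~(~p | q), 1   [~<>-rule on 3 via 0R1]
9. p, 1   [~|-rule on 8]
10. ~q, 1   [~|-rule on 8]
11. ~p | q, 2   [<>-rule on 7: fresh world 2, 1R2]
12. q, 2   [|-rule on 11 (branches; this branch)]
Accessibility: 0R0, 0R1, 1R0, 1R1, 1R2, 2R1, 2R2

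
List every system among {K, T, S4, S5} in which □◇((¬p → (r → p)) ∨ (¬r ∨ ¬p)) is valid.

K-tableau for the negation ¬□◇((¬p → (r → p)) ∨ (¬r ∨ ¬p)):
1. ¬□◇((¬p → (r → p)) ∨ (¬r ∨ ¬p)), w0
2. ¬◇((¬p → (r → p)) ∨ (¬r ∨ ¬p)), w1
Accessibility: w0Rw1
Complete open branch: countermodel on a K-frame, so not valid in K.
T-tableau for the negation ¬□◇((¬p → (r → p)) ∨ (¬r ∨ ¬p)):
1. ¬□◇((¬p → (r → p)) ∨ (¬r ∨ ¬p)), w0
2. ¬◇((¬p → (r → p)) ∨ (¬r ∨ ¬p)), w1
3. ¬((¬p → (r → p)) ∨ (¬r ∨ ¬p)), w1
4. ¬(¬p → (r → p)), w1
5. ¬(¬r ∨ ¬p), w1
6. ¬p, w1
7. ¬(r → p), w1
8. r, w1
9. p, w1
Accessibility: w0Rw0, w0Rw1, w1Rw1
Branch closes: p and ¬p both at w1.
Every branch closes (one shown): valid in T, hence also in S4, S5 (every theorem of T is a theorem of S4 and S5).

T, S4, S5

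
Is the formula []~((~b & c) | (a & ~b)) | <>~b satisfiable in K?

Satisfiable (open branch found)

1. []~((~b & c) | (a & ~b)) | <>~b, 0
2. <>~b, 0
3. ~b, 1
Accessibility: 0R1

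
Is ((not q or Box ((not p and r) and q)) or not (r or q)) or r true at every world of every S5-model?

Tableau for the negation not (((not q or Box ((not p and r) and q)) or not (r or q)) or r):
1. not (((not q or Box ((not p and r) and q)) or not (r or q)) or r), u
2. not ((not q or Box ((not p and r) and q)) or not (r or q)), u
3. not r, u
4. not (not q or Box ((not p and r) and q)), u
5. r or q, u
6. q, u
7. not Box ((not p and r) and q), u
8. not ((not p and r) and q), v
9. not q, v
Accessibility: uRu, uRv, vRu, vRv
The negation has an open branch (countermodel exists).

Invalid (countermodel exists)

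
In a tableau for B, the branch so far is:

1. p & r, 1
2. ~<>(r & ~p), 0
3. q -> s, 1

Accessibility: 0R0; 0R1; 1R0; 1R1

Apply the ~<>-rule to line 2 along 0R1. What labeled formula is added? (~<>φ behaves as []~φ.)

~<>φ behaves as []~φ: propagate the negated body to each accessible world.

~(r & ~p), 1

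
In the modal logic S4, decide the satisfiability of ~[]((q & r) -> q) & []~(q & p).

1. ~[]((q & r) -> q) & []~(q & p), 0
2. ~[]((q & r) -> q), 0
3. []~(q & p), 0
4. ~(q & p), 0
5. ~p, 0
6. ~((q & r) -> q), 1
7. q & r, 1
8. ~q, 1
9. q, 1
10. r, 1
Accessibility: 0R0, 0R1, 1R1
Branch closes: q and ~q both at 1.
(One branch shown.) All branches close.

Unsatisfiable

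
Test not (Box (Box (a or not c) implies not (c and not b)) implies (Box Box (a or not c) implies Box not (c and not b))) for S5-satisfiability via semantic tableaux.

Unsatisfiable (every branch closes)

1. not (Box (Box (a or not c) implies not (c and not b)) implies (Box Box (a or not c) implies Box not (c and not b))), u
2. Box (Box (a or not c) implies not (c and not b)), u   [neg-implies-rule on 1]
3. not (Box Box (a or not c) implies Box not (c and not b)), u   [neg-implies-rule on 1]
4. Box Box (a or not c), u   [neg-implies-rule on 3]
5. not Box not (c and not b), u   [neg-implies-rule on 3]
6. Box (a or not c) implies not (c and not b), u   [Box-rule on 2 via uRu]
7. Box (a or not c), u   [Box-rule on 4 via uRu]
8. a or not c, u   [Box-rule on 7 via uRu]
9. not (c and not b), u   [implies-rule on 6 (branches; this branch)]
10. not c, u   [or-rule on 8 (branches; this branch)]
11. b, u   [neg-and-rule on 9 (branches; this branch)]
12. c and not b, v   [neg-Box-rule on 5: fresh world v, uRv]
13. c, v   [and-rule on 12]
14. not b, v   [and-rule on 12]
15. Box (a or not c) implies not (c and not b), v   [Box-rule on 2 via uRv]
16. Box (a or not c), v   [Box-rule on 4 via uRv]
17. a or not c, v   [Box-rule on 7 via uRv]
18. not Box (a or not c), v   [implies-rule on 15 (branches; this branch)]
19. a, v   [or-rule on 17 (branches; this branch)]
20. not (a or not c), w   [neg-Box-rule on 18: fresh world w, vRw]
21. not a, w   [neg-or-rule on 20]
22. c, w   [neg-or-rule on 20]
23. Box (a or not c) implies not (c and not b), w   [Box-rule on 2 via uRw]
24. Box (a or not c), w   [Box-rule on 4 via uRw]
25. a or not c, w   [Box-rule on 7 via uRw]
26. not (c and not b), w   [implies-rule on 23 (branches; this branch)]
27. not c, w   [or-rule on 25 (branches; this branch)]
Accessibility: uRu, uRv, uRw, vRu, vRv, vRw, wRu, wRv, wRw
Branch closes: c and not c both at w.
(One branch shown.) All branches close.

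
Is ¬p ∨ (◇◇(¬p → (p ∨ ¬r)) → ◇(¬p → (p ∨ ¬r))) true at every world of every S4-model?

Tableau for the negation ¬(¬p ∨ (◇◇(¬p → (p ∨ ¬r)) → ◇(¬p → (p ∨ ¬r)))):
1. ¬(¬p ∨ (◇◇(¬p → (p ∨ ¬r)) → ◇(¬p → (p ∨ ¬r)))), u
2. p, u
3. ¬(◇◇(¬p → (p ∨ ¬r)) → ◇(¬p → (p ∨ ¬r))), u
4. ◇◇(¬p → (p ∨ ¬r)), u
5. ¬◇(¬p → (p ∨ ¬r)), u
6. ¬(¬p → (p ∨ ¬r)), u
7. ¬p, u
8. ¬(p ∨ ¬r), u
Accessibility: uRu
Branch closes: p and ¬p both at u.
All branches of the negation close; one closing branch shown above.

Valid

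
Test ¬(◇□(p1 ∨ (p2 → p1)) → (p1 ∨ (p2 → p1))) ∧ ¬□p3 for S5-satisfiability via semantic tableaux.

No, unsatisfiable

1. ¬(◇□(p1 ∨ (p2 → p1)) → (p1 ∨ (p2 → p1))) ∧ ¬□p3, 0
2. ¬(◇□(p1 ∨ (p2 → p1)) → (p1 ∨ (p2 → p1))), 0
3. ¬□p3, 0
4. ◇□(p1 ∨ (p2 → p1)), 0
5. ¬(p1 ∨ (p2 → p1)), 0
6. ¬p1, 0
7. ¬(p2 → p1), 0
8. p2, 0
9. ¬p3, 1
10. □(p1 ∨ (p2 → p1)), 2
11. p1 ∨ (p2 → p1), 0
12. p1 ∨ (p2 → p1), 1
13. p1 ∨ (p2 → p1), 2
14. p2 → p1, 0
15. p2 → p1, 1
16. p2 → p1, 2
17. p1, 0
Accessibility: 0R0, 0R1, 0R2, 1R0, 1R1, 1R2, 2R0, 2R1, 2R2
Branch closes: p1 and ¬p1 both at 0.
All branches of the tableau close; one closing branch shown above.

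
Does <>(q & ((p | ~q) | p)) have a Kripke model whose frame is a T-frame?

Satisfiable

1. <>(q & ((p | ~q) | p)), 0
2. q & ((p | ~q) | p), 1   [<>-rule on 1: fresh world 1, 0R1]
3. q, 1   [&-rule on 2]
4. (p | ~q) | p, 1   [&-rule on 2]
5. p, 1   [|-rule on 4 (branches; this branch)]
Accessibility: 0R0, 0R1, 1R1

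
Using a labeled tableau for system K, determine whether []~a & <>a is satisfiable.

Unsatisfiable (every branch closes)

1. []~a & <>a, 0
2. []~a, 0
3. <>a, 0
4. a, 1
5. ~a, 1
Accessibility: 0R1
Branch closes: a and ~a both at 1.
(One branch shown.) All branches close.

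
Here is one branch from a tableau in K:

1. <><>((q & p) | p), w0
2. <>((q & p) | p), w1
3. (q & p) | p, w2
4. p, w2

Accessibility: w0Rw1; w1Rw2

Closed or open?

Not closed

There is no literal clash: for every atom and world, at most one sign appears.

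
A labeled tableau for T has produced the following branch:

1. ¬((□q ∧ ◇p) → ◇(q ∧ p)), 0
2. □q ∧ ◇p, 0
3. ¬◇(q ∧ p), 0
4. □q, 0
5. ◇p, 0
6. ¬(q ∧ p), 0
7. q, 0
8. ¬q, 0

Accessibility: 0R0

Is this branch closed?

Both q and ¬q appear at 0.

Closed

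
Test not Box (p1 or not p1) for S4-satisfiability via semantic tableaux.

1. not Box (p1 or not p1), u
2. not (p1 or not p1), v
3. not p1, v
4. p1, v
Accessibility: uRu, uRv, vRv
Branch closes: p1 and not p1 both at v.
All branches of the tableau close; one closing branch shown above.

No, unsatisfiable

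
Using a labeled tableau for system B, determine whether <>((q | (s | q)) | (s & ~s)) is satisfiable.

1. <>((q | (s | q)) | (s & ~s)), w0
2. (q | (s | q)) | (s & ~s), w1   [<>-rule on 1: fresh world w1, w0Rw1]
3. q | (s | q), w1   [|-rule on 2 (branches; this branch)]
4. s | q, w1   [|-rule on 3 (branches; this branch)]
5. q, w1   [|-rule on 4 (branches; this branch)]
Accessibility: w0Rw0, w0Rw1, w1Rw0, w1Rw1

Satisfiable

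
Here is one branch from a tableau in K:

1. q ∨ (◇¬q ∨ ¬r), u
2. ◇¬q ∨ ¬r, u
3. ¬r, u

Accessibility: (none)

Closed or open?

Not closed

There is no literal clash: for every atom and world, at most one sign appears.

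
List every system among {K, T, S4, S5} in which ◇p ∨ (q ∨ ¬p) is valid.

K-tableau for the negation ¬(◇p ∨ (q ∨ ¬p)):
1. ¬(◇p ∨ (q ∨ ¬p)), w0
2. ¬◇p, w0
3. ¬(q ∨ ¬p), w0
4. ¬q, w0
5. p, w0
Complete open branch: countermodel on a K-frame, so not valid in K.
T-tableau for the negation ¬(◇p ∨ (q ∨ ¬p)):
1. ¬(◇p ∨ (q ∨ ¬p)), w0
2. ¬◇p, w0
3. ¬(q ∨ ¬p), w0
4. ¬q, w0
5. p, w0
6. ¬p, w0
Accessibility: w0Rw0
Branch closes: p and ¬p both at w0.
Every branch closes (one shown): valid in T, hence also in S4, S5 (every theorem of T is a theorem of S4 and S5).

T, S4, S5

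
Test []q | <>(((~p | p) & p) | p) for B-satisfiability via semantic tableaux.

Satisfiable (open branch found)

1. []q | <>(((~p | p) & p) | p), u
2. <>(((~p | p) & p) | p), u
3. ((~p | p) & p) | p, v
4. p, v
Accessibility: uRu, uRv, vRu, vRv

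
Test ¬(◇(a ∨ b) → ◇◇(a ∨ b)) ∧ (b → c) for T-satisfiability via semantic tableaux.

No, unsatisfiable

1. ¬(◇(a ∨ b) → ◇◇(a ∨ b)) ∧ (b → c), w0
2. ¬(◇(a ∨ b) → ◇◇(a ∨ b)), w0
3. b → c, w0
4. ◇(a ∨ b), w0
5. ¬◇◇(a ∨ b), w0
6. ¬◇(a ∨ b), w0
7. ¬(a ∨ b), w0
8. ¬a, w0
9. ¬b, w0
10. c, w0
11. a ∨ b, w1
12. ¬◇(a ∨ b), w1
13. ¬(a ∨ b), w1
14. ¬a, w1
15. ¬b, w1
16. b, w1
Accessibility: w0Rw0, w0Rw1, w1Rw1
Branch closes: b and ¬b both at w1.
(One branch shown.) All branches close.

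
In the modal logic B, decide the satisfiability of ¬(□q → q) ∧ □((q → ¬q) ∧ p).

1. ¬(□q → q) ∧ □((q → ¬q) ∧ p), w0
2. ¬(□q → q), w0   [∧-rule on 1]
3. □((q → ¬q) ∧ p), w0   [∧-rule on 1]
4. □q, w0   [¬→-rule on 2]
5. ¬q, w0   [¬→-rule on 2]
6. (q → ¬q) ∧ p, w0   [□-rule on 3 via w0Rw0]
7. q → ¬q, w0   [∧-rule on 6]
8. p, w0   [∧-rule on 6]
9. q, w0   [□-rule on 4 via w0Rw0]
Accessibility: w0Rw0
Branch closes: q and ¬q both at w0.
(One branch shown.) All branches close.

Unsatisfiable (every branch closes)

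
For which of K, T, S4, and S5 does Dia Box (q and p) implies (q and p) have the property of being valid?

S5

S4-tableau for the negation not (Dia Box (q and p) implies (q and p)):
1. not (Dia Box (q and p) implies (q and p)), 0
2. Dia Box (q and p), 0   [neg-implies-rule on 1]
3. not (q and p), 0   [neg-implies-rule on 1]
4. not p, 0   [neg-and-rule on 3 (branches; this branch)]
5. Box (q and p), 1   [Dia-rule on 2: fresh world 1, 0R1]
6. q and p, 1   [Box-rule on 5 via 1R1]
7. q, 1   [and-rule on 6]
8. p, 1   [and-rule on 6]
Accessibility: 0R0, 0R1, 1R1
Complete open branch: countermodel on an S4-frame, so not valid in S4, nor in K, T (the same frame is also a K-frame and a T-frame).
S5-tableau for the negation not (Dia Box (q and p) implies (q and p)):
1. not (Dia Box (q and p) implies (q and p)), 0
2. Dia Box (q and p), 0   [neg-implies-rule on 1]
3. not (q and p), 0   [neg-implies-rule on 1]
4. not p, 0   [neg-and-rule on 3 (branches; this branch)]
5. Box (q and p), 1   [Dia-rule on 2: fresh world 1, 0R1]
6. q and p, 0   [Box-rule on 5 via 1R0]
7. q, 0   [and-rule on 6]
8. p, 0   [and-rule on 6]
Accessibility: 0R0, 0R1, 1R0, 1R1
Branch closes: p and not p both at 0.
Every branch closes (one shown): valid in S5.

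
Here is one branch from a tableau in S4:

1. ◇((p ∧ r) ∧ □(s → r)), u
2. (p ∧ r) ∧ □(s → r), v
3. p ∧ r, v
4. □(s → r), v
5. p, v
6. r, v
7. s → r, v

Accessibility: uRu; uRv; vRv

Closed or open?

Open

No atom appears with both signs at the same world.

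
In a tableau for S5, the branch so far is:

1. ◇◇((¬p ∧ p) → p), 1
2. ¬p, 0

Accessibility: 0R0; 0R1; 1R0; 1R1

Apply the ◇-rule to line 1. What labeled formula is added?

a fresh world 2 with 1R2, and ◇((¬p ∧ p) → p) at 2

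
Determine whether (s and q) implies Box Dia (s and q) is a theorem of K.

Not valid

Tableau for the negation not ((s and q) implies Box Dia (s and q)):
1. not ((s and q) implies Box Dia (s and q)), w0
2. s and q, w0   [neg-implies-rule on 1]
3. not Box Dia (s and q), w0   [neg-implies-rule on 1]
4. s, w0   [and-rule on 2]
5. q, w0   [and-rule on 2]
6. not Dia (s and q), w1   [neg-Box-rule on 3: fresh world w1, w0Rw1]
Accessibility: w0Rw1
The negation has an open branch (countermodel exists).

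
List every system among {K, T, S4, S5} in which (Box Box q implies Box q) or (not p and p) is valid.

T, S4, S5

K-tableau for the negation not ((Box Box q implies Box q) or (not p and p)):
1. not ((Box Box q implies Box q) or (not p and p)), w0
2. not (Box Box q implies Box q), w0
3. not (not p and p), w0
4. Box Box q, w0
5. not Box q, w0
6. not p, w0
7. not q, w1
8. Box q, w1
Accessibility: w0Rw1
Complete open branch: countermodel on a K-frame, so not valid in K.
T-tableau for the negation not ((Box Box q implies Box q) or (not p and p)):
1. not ((Box Box q implies Box q) or (not p and p)), w0
2. not (Box Box q implies Box q), w0
3. not (not p and p), w0
4. Box Box q, w0
5. not Box q, w0
6. Box q, w0
7. q, w0
8. not p, w0
9. not q, w1
10. Box q, w1
11. q, w1
Accessibility: w0Rw0, w0Rw1, w1Rw1
Branch closes: q and not q both at w1.
Every branch closes (one shown): valid in T, hence also in S4, S5 (every theorem of T is a theorem of S4 and S5).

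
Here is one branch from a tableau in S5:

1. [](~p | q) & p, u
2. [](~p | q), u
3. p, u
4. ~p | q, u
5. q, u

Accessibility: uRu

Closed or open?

No atom appears with both signs at the same world.

No, open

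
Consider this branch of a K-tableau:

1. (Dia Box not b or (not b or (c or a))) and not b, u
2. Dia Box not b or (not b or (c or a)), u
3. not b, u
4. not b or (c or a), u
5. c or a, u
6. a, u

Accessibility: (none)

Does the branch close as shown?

Not closed

There is no literal clash: for every atom and world, at most one sign appears.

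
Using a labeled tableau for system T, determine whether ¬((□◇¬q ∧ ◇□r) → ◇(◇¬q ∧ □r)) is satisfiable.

Unsatisfiable (every branch closes)

1. ¬((□◇¬q ∧ ◇□r) → ◇(◇¬q ∧ □r)), u
2. □◇¬q ∧ ◇□r, u
3. ¬◇(◇¬q ∧ □r), u
4. □◇¬q, u
5. ◇□r, u
6. ¬(◇¬q ∧ □r), u
7. ◇¬q, u
8. ¬□r, u
9. □r, v
10. ¬(◇¬q ∧ □r), v
11. ◇¬q, v
12. r, v
13. ¬□r, v
14. ¬q, w
15. ¬(◇¬q ∧ □r), w
16. ◇¬q, w
17. ¬□r, w
18. ¬r, x
19. ¬(◇¬q ∧ □r), x
20. ◇¬q, x
21. ¬◇¬q, x
22. q, x
23. ¬q, y
24. r, y
25. ¬r, z
26. r, z
Accessibility: uRu, uRv, uRw, uRx, vRv, vRy, vRz, wRw, xRx, yRy, zRz
Branch closes: r and ¬r both at z.
All branches of the tableau close; one closing branch shown above.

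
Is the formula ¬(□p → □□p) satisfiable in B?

Yes, satisfiable

1. ¬(□p → □□p), u
2. □p, u   [¬→-rule on 1]
3. ¬□□p, u   [¬→-rule on 1]
4. p, u   [□-rule on 2 via uRu]
5. ¬□p, v   [¬□-rule on 3: fresh world v, uRv]
6. p, v   [□-rule on 2 via uRv]
7. ¬p, w   [¬□-rule on 5: fresh world w, vRw]
Accessibility: uRu, uRv, vRu, vRv, vRw, wRv, wRw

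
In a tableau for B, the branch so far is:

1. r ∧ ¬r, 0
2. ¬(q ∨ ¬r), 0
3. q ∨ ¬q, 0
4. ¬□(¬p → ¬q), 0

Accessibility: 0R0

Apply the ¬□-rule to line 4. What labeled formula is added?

a fresh world 1 with 0R1, and ¬(¬p → ¬q) at 1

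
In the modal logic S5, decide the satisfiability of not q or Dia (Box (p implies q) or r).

1. not q or Dia (Box (p implies q) or r), u
2. Dia (Box (p implies q) or r), u
3. Box (p implies q) or r, v
4. r, v
Accessibility: uRu, uRv, vRu, vRv

Yes, satisfiable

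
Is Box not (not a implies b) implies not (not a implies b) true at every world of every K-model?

No, not valid

Tableau for the negation not (Box not (not a implies b) implies not (not a implies b)):
1. not (Box not (not a implies b) implies not (not a implies b)), 0
2. Box not (not a implies b), 0   [neg-implies-rule on 1]
3. not a implies b, 0   [neg-implies-rule on 1]
4. b, 0   [implies-rule on 3 (branches; this branch)]
The negation has an open branch (countermodel exists).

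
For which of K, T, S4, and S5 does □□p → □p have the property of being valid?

T-tableau for the negation ¬(□□p → □p):
1. ¬(□□p → □p), w0
2. □□p, w0
3. ¬□p, w0
4. □p, w0
5. p, w0
6. ¬p, w1
7. □p, w1
8. p, w1
Accessibility: w0Rw0, w0Rw1, w1Rw1
Branch closes: p and ¬p both at w1.
Every branch closes (one shown): valid in T, hence also in S4, S5 (every theorem of T is a theorem of S4 and S5).
K-tableau for the negation ¬(□□p → □p):
1. ¬(□□p → □p), w0
2. □□p, w0
3. ¬□p, w0
4. ¬p, w1
5. □p, w1
Accessibility: w0Rw1
Complete open branch: countermodel on a K-frame, so not valid in K.

T, S4, S5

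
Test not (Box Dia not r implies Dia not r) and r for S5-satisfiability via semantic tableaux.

Unsatisfiable (every branch closes)

1. not (Box Dia not r implies Dia not r) and r, u
2. not (Box Dia not r implies Dia not r), u
3. r, u
4. Box Dia not r, u
5. not Dia not r, u
6. Dia not r, u
7. not r, v
8. Dia not r, v
9. r, v
Accessibility: uRu, uRv, vRu, vRv
Branch closes: r and not r both at v.
Every branch closes; the branch above is one of them.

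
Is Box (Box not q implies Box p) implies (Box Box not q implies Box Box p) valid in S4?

Valid in S4

Tableau for the negation not (Box (Box not q implies Box p) implies (Box Box not q implies Box Box p)):
1. not (Box (Box not q implies Box p) implies (Box Box not q implies Box Box p)), w0
2. Box (Box not q implies Box p), w0
3. not (Box Box not q implies Box Box p), w0
4. Box Box not q, w0
5. not Box Box p, w0
6. Box not q implies Box p, w0
7. Box not q, w0
8. not q, w0
9. Box p, w0
10. p, w0
11. not Box p, w1
12. Box not q implies Box p, w1
13. Box not q, w1
14. not q, w1
15. p, w1
16. Box p, w1
17. not p, w2
18. Box not q implies Box p, w2
19. Box not q, w2
20. not q, w2
21. p, w2
Accessibility: w0Rw0, w0Rw1, w0Rw2, w1Rw1, w1Rw2, w2Rw2
Branch closes: p and not p both at w2.
All branches of the negation close; one closing branch shown above.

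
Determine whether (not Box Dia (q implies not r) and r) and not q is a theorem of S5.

Tableau for the negation not ((not Box Dia (q implies not r) and r) and not q):
1. not ((not Box Dia (q implies not r) and r) and not q), u
2. q, u
Accessibility: uRu
The negation has an open branch (countermodel exists).

Not valid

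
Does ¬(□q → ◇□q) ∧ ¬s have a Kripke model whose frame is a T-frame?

1. ¬(□q → ◇□q) ∧ ¬s, u
2. ¬(□q → ◇□q), u
3. ¬s, u
4. □q, u
5. ¬◇□q, u
6. q, u
7. ¬□q, u
8. ¬q, v
9. q, v
Accessibility: uRu, uRv, vRv
Branch closes: q and ¬q both at v.
Every branch closes; the branch above is one of them.

Unsatisfiable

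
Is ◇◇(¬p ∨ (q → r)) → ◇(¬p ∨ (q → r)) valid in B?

No, not valid

Tableau for the negation ¬(◇◇(¬p ∨ (q → r)) → ◇(¬p ∨ (q → r))):
1. ¬(◇◇(¬p ∨ (q → r)) → ◇(¬p ∨ (q → r))), 0
2. ◇◇(¬p ∨ (q → r)), 0   [¬→-rule on 1]
3. ¬◇(¬p ∨ (q → r)), 0   [¬→-rule on 1]
4. ¬(¬p ∨ (q → r)), 0   [¬◇-rule on 3 via 0R0]
5. p, 0   [¬∨-rule on 4]
6. ¬(q → r), 0   [¬∨-rule on 4]
7. q, 0   [¬→-rule on 6]
8. ¬r, 0   [¬→-rule on 6]
9. ◇(¬p ∨ (q → r)), 1   [◇-rule on 2: fresh world 1, 0R1]
10. ¬(¬p ∨ (q → r)), 1   [¬◇-rule on 3 via 0R1]
11. p, 1   [¬∨-rule on 10]
12. ¬(q → r), 1   [¬∨-rule on 10]
13. q, 1   [¬→-rule on 12]
14. ¬r, 1   [¬→-rule on 12]
15. ¬p ∨ (q → r), 2   [◇-rule on 9: fresh world 2, 1R2]
16. q → r, 2   [∨-rule on 15 (branches; this branch)]
17. r, 2   [→-rule on 16 (branches; this branch)]
Accessibility: 0R0, 0R1, 1R0, 1R1, 1R2, 2R1, 2R2
The negation has an open branch (countermodel exists).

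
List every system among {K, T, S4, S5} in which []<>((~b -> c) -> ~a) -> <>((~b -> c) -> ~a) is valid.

T, S4, S5

K-tableau for the negation ~([]<>((~b -> c) -> ~a) -> <>((~b -> c) -> ~a)):
1. ~([]<>((~b -> c) -> ~a) -> <>((~b -> c) -> ~a)), w0
2. []<>((~b -> c) -> ~a), w0
3. ~<>((~b -> c) -> ~a), w0
Complete open branch: countermodel on a K-frame, so not valid in K.
T-tableau for the negation ~([]<>((~b -> c) -> ~a) -> <>((~b -> c) -> ~a)):
1. ~([]<>((~b -> c) -> ~a) -> <>((~b -> c) -> ~a)), w0
2. []<>((~b -> c) -> ~a), w0
3. ~<>((~b -> c) -> ~a), w0
4. <>((~b -> c) -> ~a), w0
5. ~((~b -> c) -> ~a), w0
6. ~b -> c, w0
7. a, w0
8. c, w0
9. (~b -> c) -> ~a, w1
10. <>((~b -> c) -> ~a), w1
11. ~((~b -> c) -> ~a), w1
12. ~b -> c, w1
13. a, w1
14. ~(~b -> c), w1
15. ~b, w1
16. ~c, w1
17. c, w1
Accessibility: w0Rw0, w0Rw1, w1Rw1
Branch closes: c and ~c both at w1.
Every branch closes (one shown): valid in T, hence also in S4, S5 (every theorem of T is a theorem of S4 and S5).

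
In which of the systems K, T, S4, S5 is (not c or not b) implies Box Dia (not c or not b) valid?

S4-tableau for the negation not ((not c or not b) implies Box Dia (not c or not b)):
1. not ((not c or not b) implies Box Dia (not c or not b)), 0
2. not c or not b, 0
3. not Box Dia (not c or not b), 0
4. not b, 0
5. not Dia (not c or not b), 1
6. not (not c or not b), 1
7. c, 1
8. b, 1
Accessibility: 0R0, 0R1, 1R1
Complete open branch: countermodel on an S4-frame, so not valid in S4, nor in K, T (the same frame is also a K-frame and a T-frame).
S5-tableau for the negation not ((not c or not b) implies Box Dia (not c or not b)):
1. not ((not c or not b) implies Box Dia (not c or not b)), 0
2. not c or not b, 0
3. not Box Dia (not c or not b), 0
4. not b, 0
5. not Dia (not c or not b), 1
6. not (not c or not b), 0
7. c, 0
8. b, 0
Accessibility: 0R0, 0R1, 1R0, 1R1
Branch closes: b and not b both at 0.
Every branch closes (one shown): valid in S5.

S5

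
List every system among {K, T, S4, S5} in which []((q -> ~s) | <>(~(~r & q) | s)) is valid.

T-tableau for the negation ~[]((q -> ~s) | <>(~(~r & q) | s)):
1. ~[]((q -> ~s) | <>(~(~r & q) | s)), u
2. ~((q -> ~s) | <>(~(~r & q) | s)), v   [~[]-rule on 1: fresh world v, uRv]
3. ~(q -> ~s), v   [~|-rule on 2]
4. ~<>(~(~r & q) | s), v   [~|-rule on 2]
5. q, v   [~->-rule on 3]
6. s, v   [~->-rule on 3]
7. ~(~(~r & q) | s), v   [~<>-rule on 4 via vRv]
8. ~r & q, v   [~|-rule on 7]
9. ~s, v   [~|-rule on 7]
Accessibility: uRu, uRv, vRv
Branch closes: s and ~s both at v.
Every branch closes (one shown): valid in T, hence also in S4, S5 (every theorem of T is a theorem of S4 and S5).
K-tableau for the negation ~[]((q -> ~s) | <>(~(~r & q) | s)):
1. ~[]((q -> ~s) | <>(~(~r & q) | s)), u
2. ~((q -> ~s) | <>(~(~r & q) | s)), v   [~[]-rule on 1: fresh world v, uRv]
3. ~(q -> ~s), v   [~|-rule on 2]
4. ~<>(~(~r & q) | s), v   [~|-rule on 2]
5. q, v   [~->-rule on 3]
6. s, v   [~->-rule on 3]
Accessibility: uRv
Complete open branch: countermodel on a K-frame, so not valid in K.

T, S4, S5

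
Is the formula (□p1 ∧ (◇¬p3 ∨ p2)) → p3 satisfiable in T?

Yes, satisfiable

1. (□p1 ∧ (◇¬p3 ∨ p2)) → p3, w0
2. p3, w0
Accessibility: w0Rw0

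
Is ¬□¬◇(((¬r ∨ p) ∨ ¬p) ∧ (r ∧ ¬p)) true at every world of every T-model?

Tableau for the negation □¬◇(((¬r ∨ p) ∨ ¬p) ∧ (r ∧ ¬p)):
1. □¬◇(((¬r ∨ p) ∨ ¬p) ∧ (r ∧ ¬p)), u
2. ¬◇(((¬r ∨ p) ∨ ¬p) ∧ (r ∧ ¬p)), u
3. ¬(((¬r ∨ p) ∨ ¬p) ∧ (r ∧ ¬p)), u
4. ¬(r ∧ ¬p), u
5. p, u
Accessibility: uRu
The negation has an open branch (countermodel exists).

Not valid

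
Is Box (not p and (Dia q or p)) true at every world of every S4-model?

Tableau for the negation not Box (not p and (Dia q or p)):
1. not Box (not p and (Dia q or p)), w0
2. not (not p and (Dia q or p)), w1   [neg-Box-rule on 1: fresh world w1, w0Rw1]
3. not (Dia q or p), w1   [neg-and-rule on 2 (branches; this branch)]
4. not Dia q, w1   [neg-or-rule on 3]
5. not p, w1   [neg-or-rule on 3]
6. not q, w1   [neg-Dia-rule on 4 via w1Rw1]
Accessibility: w0Rw0, w0Rw1, w1Rw1
The negation has an open branch (countermodel exists).

Not valid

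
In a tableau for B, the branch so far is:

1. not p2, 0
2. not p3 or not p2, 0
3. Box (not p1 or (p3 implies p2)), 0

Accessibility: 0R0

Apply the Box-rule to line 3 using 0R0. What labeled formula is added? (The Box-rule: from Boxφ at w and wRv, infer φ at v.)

not p1 or (p3 implies p2), 0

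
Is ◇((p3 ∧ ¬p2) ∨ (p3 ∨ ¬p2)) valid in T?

Tableau for the negation ¬◇((p3 ∧ ¬p2) ∨ (p3 ∨ ¬p2)):
1. ¬◇((p3 ∧ ¬p2) ∨ (p3 ∨ ¬p2)), w0
2. ¬((p3 ∧ ¬p2) ∨ (p3 ∨ ¬p2)), w0
3. ¬(p3 ∧ ¬p2), w0
4. ¬(p3 ∨ ¬p2), w0
5. ¬p3, w0
6. p2, w0
Accessibility: w0Rw0
The negation has an open branch (countermodel exists).

Not valid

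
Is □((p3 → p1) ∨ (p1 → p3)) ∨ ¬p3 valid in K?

Tableau for the negation ¬(□((p3 → p1) ∨ (p1 → p3)) ∨ ¬p3):
1. ¬(□((p3 → p1) ∨ (p1 → p3)) ∨ ¬p3), 0
2. ¬□((p3 → p1) ∨ (p1 → p3)), 0
3. p3, 0
4. ¬((p3 → p1) ∨ (p1 → p3)), 1
5. ¬(p3 → p1), 1
6. ¬(p1 → p3), 1
7. p3, 1
8. ¬p1, 1
9. p1, 1
10. ¬p3, 1
Accessibility: 0R1
Branch closes: p1 and ¬p1 both at 1.
All branches of the negation close; one closing branch shown above.

Valid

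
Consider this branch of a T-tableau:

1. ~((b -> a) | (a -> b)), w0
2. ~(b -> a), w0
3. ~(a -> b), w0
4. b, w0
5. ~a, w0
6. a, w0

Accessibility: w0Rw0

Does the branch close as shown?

Both a and ~a appear at w0.

Yes, closed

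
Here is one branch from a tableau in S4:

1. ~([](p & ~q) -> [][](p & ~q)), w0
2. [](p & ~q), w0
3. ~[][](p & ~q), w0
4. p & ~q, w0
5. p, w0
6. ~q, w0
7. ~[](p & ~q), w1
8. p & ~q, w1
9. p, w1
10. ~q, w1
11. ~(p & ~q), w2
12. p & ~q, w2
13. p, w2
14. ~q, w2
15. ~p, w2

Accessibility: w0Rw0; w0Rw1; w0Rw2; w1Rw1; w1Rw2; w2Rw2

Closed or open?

Both p and ~p appear at w2.

Yes, closed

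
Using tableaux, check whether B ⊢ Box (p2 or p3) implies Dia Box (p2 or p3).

Tableau for the negation not (Box (p2 or p3) implies Dia Box (p2 or p3)):
1. not (Box (p2 or p3) implies Dia Box (p2 or p3)), u
2. Box (p2 or p3), u
3. not Dia Box (p2 or p3), u
4. p2 or p3, u
5. not Box (p2 or p3), u
6. p3, u
7. not (p2 or p3), v
8. not p2, v
9. not p3, v
10. p2 or p3, v
11. not Box (p2 or p3), v
12. p3, v
Accessibility: uRu, uRv, vRu, vRv
Branch closes: p3 and not p3 both at v.
Every branch of the negation's tableau closes; the branch above is one of them.

Valid in B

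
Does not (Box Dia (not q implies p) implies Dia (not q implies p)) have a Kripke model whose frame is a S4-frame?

1. not (Box Dia (not q implies p) implies Dia (not q implies p)), 0
2. Box Dia (not q implies p), 0   [neg-implies-rule on 1]
3. not Dia (not q implies p), 0   [neg-implies-rule on 1]
4. Dia (not q implies p), 0   [Box-rule on 2 via 0R0]
5. not (not q implies p), 0   [neg-Dia-rule on 3 via 0R0]
6. not q, 0   [neg-implies-rule on 5]
7. not p, 0   [neg-implies-rule on 5]
8. not q implies p, 1   [Dia-rule on 4: fresh world 1, 0R1]
9. Dia (not q implies p), 1   [Box-rule on 2 via 0R1]
10. not (not q implies p), 1   [neg-Dia-rule on 3 via 0R1]
11. not q, 1   [neg-implies-rule on 10]
12. not p, 1   [neg-implies-rule on 10]
13. p, 1   [implies-rule on 8 (branches; this branch)]
Accessibility: 0R0, 0R1, 1R1
Branch closes: p and not p both at 1.
(One branch shown.) All branches close.

Unsatisfiable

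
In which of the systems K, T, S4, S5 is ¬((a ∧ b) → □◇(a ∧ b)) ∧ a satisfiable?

K, T, S4

S4-tableau for the formula:
1. ¬((a ∧ b) → □◇(a ∧ b)) ∧ a, w0
2. ¬((a ∧ b) → □◇(a ∧ b)), w0
3. a, w0
4. a ∧ b, w0
5. ¬□◇(a ∧ b), w0
6. b, w0
7. ¬◇(a ∧ b), w1
8. ¬(a ∧ b), w1
9. ¬b, w1
Accessibility: w0Rw0, w0Rw1, w1Rw1
Complete open branch: satisfiable in S4, hence also in K, T (this S4-model is also a K-model and a T-model).
S5-tableau for the formula:
1. ¬((a ∧ b) → □◇(a ∧ b)) ∧ a, w0
2. ¬((a ∧ b) → □◇(a ∧ b)), w0
3. a, w0
4. a ∧ b, w0
5. ¬□◇(a ∧ b), w0
6. b, w0
7. ¬◇(a ∧ b), w1
8. ¬(a ∧ b), w0
9. ¬(a ∧ b), w1
10. ¬b, w0
Accessibility: w0Rw0, w0Rw1, w1Rw0, w1Rw1
Branch closes: b and ¬b both at w0.
Every branch closes (one shown): unsatisfiable in S5.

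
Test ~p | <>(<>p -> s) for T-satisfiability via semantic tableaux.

1. ~p | <>(<>p -> s), 0
2. <>(<>p -> s), 0
3. <>p -> s, 1
4. s, 1
Accessibility: 0R0, 0R1, 1R1

Satisfiable (open branch found)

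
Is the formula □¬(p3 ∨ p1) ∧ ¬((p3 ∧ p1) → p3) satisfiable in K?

Unsatisfiable

1. □¬(p3 ∨ p1) ∧ ¬((p3 ∧ p1) → p3), u
2. □¬(p3 ∨ p1), u   [∧-rule on 1]
3. ¬((p3 ∧ p1) → p3), u   [∧-rule on 1]
4. p3 ∧ p1, u   [¬→-rule on 3]
5. ¬p3, u   [¬→-rule on 3]
6. p3, u   [∧-rule on 4]
7. p1, u   [∧-rule on 4]
Branch closes: p3 and ¬p3 both at u.
Every branch closes; the branch above is one of them.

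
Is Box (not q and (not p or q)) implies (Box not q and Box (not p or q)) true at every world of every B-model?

Valid

Tableau for the negation not (Box (not q and (not p or q)) implies (Box not q and Box (not p or q))):
1. not (Box (not q and (not p or q)) implies (Box not q and Box (not p or q))), w0
2. Box (not q and (not p or q)), w0
3. not (Box not q and Box (not p or q)), w0
4. not q and (not p or q), w0
5. not q, w0
6. not p or q, w0
7. not Box (not p or q), w0
8. not p, w0
9. not (not p or q), w1
10. p, w1
11. not q, w1
12. not q and (not p or q), w1
13. not p or q, w1
14. q, w1
Accessibility: w0Rw0, w0Rw1, w1Rw0, w1Rw1
Branch closes: q and not q both at w1.
All branches of the negation close; one closing branch shown above.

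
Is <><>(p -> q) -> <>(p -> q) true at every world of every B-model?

Not valid

Tableau for the negation ~(<><>(p -> q) -> <>(p -> q)):
1. ~(<><>(p -> q) -> <>(p -> q)), w0
2. <><>(p -> q), w0   [~->-rule on 1]
3. ~<>(p -> q), w0   [~->-rule on 1]
4. ~(p -> q), w0   [~<>-rule on 3 via w0Rw0]
5. p, w0   [~->-rule on 4]
6. ~q, w0   [~->-rule on 4]
7. <>(p -> q), w1   [<>-rule on 2: fresh world w1, w0Rw1]
8. ~(p -> q), w1   [~<>-rule on 3 via w0Rw1]
9. p, w1   [~->-rule on 8]
10. ~q, w1   [~->-rule on 8]
11. p -> q, w2   [<>-rule on 7: fresh world w2, w1Rw2]
12. q, w2   [->-rule on 11 (branches; this branch)]
Accessibility: w0Rw0, w0Rw1, w1Rw0, w1Rw1, w1Rw2, w2Rw1, w2Rw2
The negation has an open branch (countermodel exists).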